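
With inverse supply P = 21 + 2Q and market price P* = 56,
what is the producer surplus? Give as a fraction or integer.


Minimum supply price (at Q=0): P_min = 21
Quantity supplied at P* = 56:
Q* = (56 - 21)/2 = 35/2
PS = (1/2) * Q* * (P* - P_min)
PS = (1/2) * 35/2 * (56 - 21)
PS = (1/2) * 35/2 * 35 = 1225/4

1225/4


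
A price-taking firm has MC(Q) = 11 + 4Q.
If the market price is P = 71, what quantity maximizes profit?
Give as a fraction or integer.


In perfect competition, profit is maximized where P = MC.
71 = 11 + 4Q
60 = 4Q
Q* = 60/4 = 15

15


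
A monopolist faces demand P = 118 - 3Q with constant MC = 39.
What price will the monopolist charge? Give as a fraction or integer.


MR = 118 - 6Q
Set MR = MC: 118 - 6Q = 39
Q* = 79/6
Substitute into demand:
P* = 118 - 3*79/6 = 157/2

157/2


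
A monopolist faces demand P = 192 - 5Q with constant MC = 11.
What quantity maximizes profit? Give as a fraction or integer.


TR = P*Q = (192 - 5Q)Q = 192Q - 5Q^2
MR = dTR/dQ = 192 - 10Q
Set MR = MC:
192 - 10Q = 11
181 = 10Q
Q* = 181/10 = 181/10

181/10


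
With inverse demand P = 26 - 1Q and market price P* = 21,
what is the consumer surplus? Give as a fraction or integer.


Maximum willingness to pay (at Q=0): P_max = 26
Quantity demanded at P* = 21:
Q* = (26 - 21)/1 = 5
CS = (1/2) * Q* * (P_max - P*)
CS = (1/2) * 5 * (26 - 21)
CS = (1/2) * 5 * 5 = 25/2

25/2


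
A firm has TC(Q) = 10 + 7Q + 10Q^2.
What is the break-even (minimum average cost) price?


AC(Q) = 10/Q + 7 + 10Q
To minimize: dAC/dQ = -10/Q^2 + 10 = 0
Q^2 = 10/10 = 1
Q* = 1
Min AC = 10/1 + 7 + 10*1
Min AC = 10 + 7 + 10 = 27

27


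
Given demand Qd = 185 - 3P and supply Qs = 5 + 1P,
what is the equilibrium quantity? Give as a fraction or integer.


First find equilibrium price:
185 - 3P = 5 + 1P
P* = 180/4 = 45
Then substitute into demand:
Q* = 185 - 3 * 45 = 50

50


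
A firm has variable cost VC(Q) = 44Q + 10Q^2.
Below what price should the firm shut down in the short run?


AVC(Q) = VC(Q)/Q = 44 + 10Q
AVC is increasing in Q, so minimum AVC is at Q -> 0+.
Min AVC = 44
The firm should shut down if P < 44.

44


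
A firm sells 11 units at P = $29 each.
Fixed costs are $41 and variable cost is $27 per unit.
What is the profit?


Total Revenue = P * Q = 29 * 11 = $319
Total Cost = FC + VC*Q = 41 + 27*11 = $338
Profit = TR - TC = 319 - 338 = $-19

$-19


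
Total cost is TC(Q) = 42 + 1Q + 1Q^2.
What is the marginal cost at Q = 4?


MC = dTC/dQ = 1 + 2*1*Q
At Q = 4:
MC = 1 + 2*4
MC = 1 + 8 = 9

9


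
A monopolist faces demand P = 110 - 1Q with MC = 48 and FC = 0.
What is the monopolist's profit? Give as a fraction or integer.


MR = MC: 110 - 2Q = 48
Q* = 31
P* = 110 - 1*31 = 79
Profit = (P* - MC)*Q* - FC
= (79 - 48)*31 - 0
= 31*31 - 0
= 961 - 0 = 961

961


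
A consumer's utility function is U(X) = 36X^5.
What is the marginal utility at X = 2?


MU = dU/dX = 36*5*X^(5-1)
MU = 180*X^4
At X = 2:
MU = 180 * 2^4
MU = 180 * 16 = 2880

2880


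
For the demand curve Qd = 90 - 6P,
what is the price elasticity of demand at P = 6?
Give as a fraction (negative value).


dQ/dP = -6
At P = 6: Q = 90 - 6*6 = 54
E = (dQ/dP)(P/Q) = (-6)(6/54) = -2/3

-2/3


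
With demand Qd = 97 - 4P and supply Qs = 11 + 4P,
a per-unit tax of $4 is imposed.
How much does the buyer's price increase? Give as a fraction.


With a per-unit tax, the buyer's price increase depends on relative slopes.
Supply slope: d = 4, Demand slope: b = 4
Buyer's price increase = d * tax / (b + d)
= 4 * 4 / (4 + 4)
= 16 / 8 = 2

2


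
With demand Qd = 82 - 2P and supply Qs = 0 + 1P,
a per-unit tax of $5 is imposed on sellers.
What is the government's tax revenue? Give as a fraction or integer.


With tax on sellers, new supply: Qs' = 0 + 1(P - 5)
= 1P - 5
New equilibrium quantity:
Q_new = 24
Tax revenue = tax * Q_new = 5 * 24 = 120

120


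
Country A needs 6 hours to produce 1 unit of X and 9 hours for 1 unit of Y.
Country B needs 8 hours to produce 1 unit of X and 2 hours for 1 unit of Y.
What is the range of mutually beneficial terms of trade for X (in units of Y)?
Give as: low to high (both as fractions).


Opportunity cost of X for Country A = hours_X / hours_Y = 6/9 = 2/3 units of Y
Opportunity cost of X for Country B = hours_X / hours_Y = 8/2 = 4 units of Y
Terms of trade must be between the two opportunity costs.
Range: 2/3 to 4

2/3 to 4


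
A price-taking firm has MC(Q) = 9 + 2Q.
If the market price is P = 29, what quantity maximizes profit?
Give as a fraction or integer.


In perfect competition, profit is maximized where P = MC.
29 = 9 + 2Q
20 = 2Q
Q* = 20/2 = 10

10


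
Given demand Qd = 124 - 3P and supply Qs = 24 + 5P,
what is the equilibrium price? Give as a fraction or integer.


At equilibrium, Qd = Qs.
124 - 3P = 24 + 5P
124 - 24 = 3P + 5P
100 = 8P
P* = 100/8 = 25/2

25/2


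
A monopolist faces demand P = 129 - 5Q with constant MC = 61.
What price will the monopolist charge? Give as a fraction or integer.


MR = 129 - 10Q
Set MR = MC: 129 - 10Q = 61
Q* = 34/5
Substitute into demand:
P* = 129 - 5*34/5 = 95

95


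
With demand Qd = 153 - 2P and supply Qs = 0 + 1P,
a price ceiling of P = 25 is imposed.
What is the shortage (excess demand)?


At P = 25:
Qd = 153 - 2*25 = 103
Qs = 0 + 1*25 = 25
Shortage = Qd - Qs = 103 - 25 = 78

78


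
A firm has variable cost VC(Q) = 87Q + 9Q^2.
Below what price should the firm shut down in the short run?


AVC(Q) = VC(Q)/Q = 87 + 9Q
AVC is increasing in Q, so minimum AVC is at Q -> 0+.
Min AVC = 87
The firm should shut down if P < 87.

87


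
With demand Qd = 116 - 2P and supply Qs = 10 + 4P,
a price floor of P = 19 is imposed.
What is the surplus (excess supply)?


At P = 19:
Qd = 116 - 2*19 = 78
Qs = 10 + 4*19 = 86
Surplus = Qs - Qd = 86 - 78 = 8

8


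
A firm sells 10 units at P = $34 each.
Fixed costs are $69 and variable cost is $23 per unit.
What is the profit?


Total Revenue = P * Q = 34 * 10 = $340
Total Cost = FC + VC*Q = 69 + 23*10 = $299
Profit = TR - TC = 340 - 299 = $41

$41


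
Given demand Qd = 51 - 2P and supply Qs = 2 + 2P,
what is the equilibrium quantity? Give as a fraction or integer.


First find equilibrium price:
51 - 2P = 2 + 2P
P* = 49/4 = 49/4
Then substitute into demand:
Q* = 51 - 2 * 49/4 = 53/2

53/2


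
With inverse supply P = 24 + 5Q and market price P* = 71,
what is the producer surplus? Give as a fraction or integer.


Minimum supply price (at Q=0): P_min = 24
Quantity supplied at P* = 71:
Q* = (71 - 24)/5 = 47/5
PS = (1/2) * Q* * (P* - P_min)
PS = (1/2) * 47/5 * (71 - 24)
PS = (1/2) * 47/5 * 47 = 2209/10

2209/10


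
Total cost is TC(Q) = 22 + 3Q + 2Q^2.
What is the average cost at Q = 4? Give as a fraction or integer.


TC(4) = 22 + 3*4 + 2*4^2
TC(4) = 22 + 12 + 32 = 66
AC = TC/Q = 66/4 = 33/2

33/2


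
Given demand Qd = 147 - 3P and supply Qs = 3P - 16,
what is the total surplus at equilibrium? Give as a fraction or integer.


Find equilibrium: 147 - 3P = 3P - 16
147 + 16 = 6P
P* = 163/6 = 163/6
Q* = 3*163/6 - 16 = 131/2
Inverse demand: P = 49 - Q/3, so P_max = 49
Inverse supply: P = 16/3 + Q/3, so P_min = 16/3
CS = (1/2) * 131/2 * (49 - 163/6) = 17161/24
PS = (1/2) * 131/2 * (163/6 - 16/3) = 17161/24
TS = CS + PS = 17161/24 + 17161/24 = 17161/12

17161/12


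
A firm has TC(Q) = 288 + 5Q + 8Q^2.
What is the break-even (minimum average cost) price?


AC(Q) = 288/Q + 5 + 8Q
To minimize: dAC/dQ = -288/Q^2 + 8 = 0
Q^2 = 288/8 = 36
Q* = 6
Min AC = 288/6 + 5 + 8*6
Min AC = 48 + 5 + 48 = 101

101


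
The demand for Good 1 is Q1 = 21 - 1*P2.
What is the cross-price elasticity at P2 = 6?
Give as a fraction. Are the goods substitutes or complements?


dQ1/dP2 = -1
At P2 = 6: Q1 = 21 - 1*6 = 15
Exy = (dQ1/dP2)(P2/Q1) = -1 * 6 / 15 = -2/5
Since Exy < 0, the goods are complements.

-2/5 (complements)


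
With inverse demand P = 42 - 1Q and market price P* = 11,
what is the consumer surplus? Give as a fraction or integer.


Maximum willingness to pay (at Q=0): P_max = 42
Quantity demanded at P* = 11:
Q* = (42 - 11)/1 = 31
CS = (1/2) * Q* * (P_max - P*)
CS = (1/2) * 31 * (42 - 11)
CS = (1/2) * 31 * 31 = 961/2

961/2


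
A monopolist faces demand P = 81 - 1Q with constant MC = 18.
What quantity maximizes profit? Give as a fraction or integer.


TR = P*Q = (81 - 1Q)Q = 81Q - 1Q^2
MR = dTR/dQ = 81 - 2Q
Set MR = MC:
81 - 2Q = 18
63 = 2Q
Q* = 63/2 = 63/2

63/2


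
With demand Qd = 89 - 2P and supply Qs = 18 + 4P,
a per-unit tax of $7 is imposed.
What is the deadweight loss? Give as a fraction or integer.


Pre-tax equilibrium quantity: Q* = 196/3
Post-tax equilibrium quantity: Q_tax = 56
Reduction in quantity: Q* - Q_tax = 28/3
DWL = (1/2) * tax * (Q* - Q_tax)
DWL = (1/2) * 7 * 28/3 = 98/3

98/3


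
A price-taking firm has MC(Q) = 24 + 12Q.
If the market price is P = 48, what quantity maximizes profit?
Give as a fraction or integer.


In perfect competition, profit is maximized where P = MC.
48 = 24 + 12Q
24 = 12Q
Q* = 24/12 = 2

2


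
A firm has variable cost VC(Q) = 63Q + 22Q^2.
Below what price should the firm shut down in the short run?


AVC(Q) = VC(Q)/Q = 63 + 22Q
AVC is increasing in Q, so minimum AVC is at Q -> 0+.
Min AVC = 63
The firm should shut down if P < 63.

63


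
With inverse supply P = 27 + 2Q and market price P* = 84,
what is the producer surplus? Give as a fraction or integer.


Minimum supply price (at Q=0): P_min = 27
Quantity supplied at P* = 84:
Q* = (84 - 27)/2 = 57/2
PS = (1/2) * Q* * (P* - P_min)
PS = (1/2) * 57/2 * (84 - 27)
PS = (1/2) * 57/2 * 57 = 3249/4

3249/4


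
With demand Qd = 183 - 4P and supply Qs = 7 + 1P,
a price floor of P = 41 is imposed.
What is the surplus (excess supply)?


At P = 41:
Qd = 183 - 4*41 = 19
Qs = 7 + 1*41 = 48
Surplus = Qs - Qd = 48 - 19 = 29

29


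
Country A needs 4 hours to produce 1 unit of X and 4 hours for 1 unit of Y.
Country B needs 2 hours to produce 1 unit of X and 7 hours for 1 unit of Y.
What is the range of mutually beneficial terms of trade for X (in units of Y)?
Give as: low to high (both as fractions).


Opportunity cost of X for Country A = hours_X / hours_Y = 4/4 = 1 units of Y
Opportunity cost of X for Country B = hours_X / hours_Y = 2/7 = 2/7 units of Y
Terms of trade must be between the two opportunity costs.
Range: 2/7 to 1

2/7 to 1


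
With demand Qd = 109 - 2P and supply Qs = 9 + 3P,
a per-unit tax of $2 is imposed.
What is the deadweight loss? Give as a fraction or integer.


Pre-tax equilibrium quantity: Q* = 69
Post-tax equilibrium quantity: Q_tax = 333/5
Reduction in quantity: Q* - Q_tax = 12/5
DWL = (1/2) * tax * (Q* - Q_tax)
DWL = (1/2) * 2 * 12/5 = 12/5

12/5


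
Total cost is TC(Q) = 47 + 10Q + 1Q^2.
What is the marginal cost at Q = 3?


MC = dTC/dQ = 10 + 2*1*Q
At Q = 3:
MC = 10 + 2*3
MC = 10 + 6 = 16

16


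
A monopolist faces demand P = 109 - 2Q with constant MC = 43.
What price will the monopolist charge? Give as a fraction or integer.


MR = 109 - 4Q
Set MR = MC: 109 - 4Q = 43
Q* = 33/2
Substitute into demand:
P* = 109 - 2*33/2 = 76

76


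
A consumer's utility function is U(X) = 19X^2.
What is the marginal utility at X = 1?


MU = dU/dX = 19*2*X^(2-1)
MU = 38*X^1
At X = 1:
MU = 38 * 1^1
MU = 38 * 1 = 38

38


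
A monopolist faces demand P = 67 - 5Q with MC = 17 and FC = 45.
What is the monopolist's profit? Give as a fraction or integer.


MR = MC: 67 - 10Q = 17
Q* = 5
P* = 67 - 5*5 = 42
Profit = (P* - MC)*Q* - FC
= (42 - 17)*5 - 45
= 25*5 - 45
= 125 - 45 = 80

80


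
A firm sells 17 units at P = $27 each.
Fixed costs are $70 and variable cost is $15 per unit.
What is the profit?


Total Revenue = P * Q = 27 * 17 = $459
Total Cost = FC + VC*Q = 70 + 15*17 = $325
Profit = TR - TC = 459 - 325 = $134

$134


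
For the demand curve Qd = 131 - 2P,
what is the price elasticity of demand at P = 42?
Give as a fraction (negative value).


dQ/dP = -2
At P = 42: Q = 131 - 2*42 = 47
E = (dQ/dP)(P/Q) = (-2)(42/47) = -84/47

-84/47


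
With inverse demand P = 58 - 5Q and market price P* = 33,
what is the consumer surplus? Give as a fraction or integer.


Maximum willingness to pay (at Q=0): P_max = 58
Quantity demanded at P* = 33:
Q* = (58 - 33)/5 = 5
CS = (1/2) * Q* * (P_max - P*)
CS = (1/2) * 5 * (58 - 33)
CS = (1/2) * 5 * 25 = 125/2

125/2


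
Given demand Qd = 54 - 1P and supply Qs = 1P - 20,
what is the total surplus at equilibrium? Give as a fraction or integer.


Find equilibrium: 54 - 1P = 1P - 20
54 + 20 = 2P
P* = 74/2 = 37
Q* = 1*37 - 20 = 17
Inverse demand: P = 54 - Q/1, so P_max = 54
Inverse supply: P = 20 + Q/1, so P_min = 20
CS = (1/2) * 17 * (54 - 37) = 289/2
PS = (1/2) * 17 * (37 - 20) = 289/2
TS = CS + PS = 289/2 + 289/2 = 289

289


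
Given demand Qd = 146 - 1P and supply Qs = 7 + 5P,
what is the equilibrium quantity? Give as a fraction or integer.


First find equilibrium price:
146 - 1P = 7 + 5P
P* = 139/6 = 139/6
Then substitute into demand:
Q* = 146 - 1 * 139/6 = 737/6

737/6


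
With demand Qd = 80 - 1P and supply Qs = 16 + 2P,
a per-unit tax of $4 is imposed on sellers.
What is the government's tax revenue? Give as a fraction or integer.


With tax on sellers, new supply: Qs' = 16 + 2(P - 4)
= 8 + 2P
New equilibrium quantity:
Q_new = 56
Tax revenue = tax * Q_new = 4 * 56 = 224

224


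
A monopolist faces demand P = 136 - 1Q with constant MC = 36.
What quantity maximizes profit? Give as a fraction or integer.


TR = P*Q = (136 - 1Q)Q = 136Q - 1Q^2
MR = dTR/dQ = 136 - 2Q
Set MR = MC:
136 - 2Q = 36
100 = 2Q
Q* = 100/2 = 50

50


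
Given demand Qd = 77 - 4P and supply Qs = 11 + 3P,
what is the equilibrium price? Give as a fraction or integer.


At equilibrium, Qd = Qs.
77 - 4P = 11 + 3P
77 - 11 = 4P + 3P
66 = 7P
P* = 66/7 = 66/7

66/7


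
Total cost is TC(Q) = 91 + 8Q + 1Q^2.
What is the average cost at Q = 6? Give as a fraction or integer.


TC(6) = 91 + 8*6 + 1*6^2
TC(6) = 91 + 48 + 36 = 175
AC = TC/Q = 175/6 = 175/6

175/6


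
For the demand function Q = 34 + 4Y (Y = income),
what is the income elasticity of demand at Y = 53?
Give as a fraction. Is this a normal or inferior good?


dQ/dY = 4
At Y = 53: Q = 34 + 4*53 = 246
Ey = (dQ/dY)(Y/Q) = 4 * 53 / 246 = 106/123
Since Ey > 0, this is a normal good.

106/123 (normal good)


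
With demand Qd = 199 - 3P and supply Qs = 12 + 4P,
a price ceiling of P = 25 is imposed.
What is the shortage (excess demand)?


At P = 25:
Qd = 199 - 3*25 = 124
Qs = 12 + 4*25 = 112
Shortage = Qd - Qs = 124 - 112 = 12

12


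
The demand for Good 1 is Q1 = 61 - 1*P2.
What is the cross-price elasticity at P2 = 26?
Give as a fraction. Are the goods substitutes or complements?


dQ1/dP2 = -1
At P2 = 26: Q1 = 61 - 1*26 = 35
Exy = (dQ1/dP2)(P2/Q1) = -1 * 26 / 35 = -26/35
Since Exy < 0, the goods are complements.

-26/35 (complements)


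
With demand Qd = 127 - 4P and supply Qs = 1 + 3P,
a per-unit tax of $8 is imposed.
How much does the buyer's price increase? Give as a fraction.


With a per-unit tax, the buyer's price increase depends on relative slopes.
Supply slope: d = 3, Demand slope: b = 4
Buyer's price increase = d * tax / (b + d)
= 3 * 8 / (4 + 3)
= 24 / 7 = 24/7

24/7


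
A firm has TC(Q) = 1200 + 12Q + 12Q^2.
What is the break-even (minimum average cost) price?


AC(Q) = 1200/Q + 12 + 12Q
To minimize: dAC/dQ = -1200/Q^2 + 12 = 0
Q^2 = 1200/12 = 100
Q* = 10
Min AC = 1200/10 + 12 + 12*10
Min AC = 120 + 12 + 120 = 252

252


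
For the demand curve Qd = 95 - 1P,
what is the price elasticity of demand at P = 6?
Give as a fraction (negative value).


dQ/dP = -1
At P = 6: Q = 95 - 1*6 = 89
E = (dQ/dP)(P/Q) = (-1)(6/89) = -6/89

-6/89


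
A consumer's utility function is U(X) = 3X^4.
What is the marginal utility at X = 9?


MU = dU/dX = 3*4*X^(4-1)
MU = 12*X^3
At X = 9:
MU = 12 * 9^3
MU = 12 * 729 = 8748

8748


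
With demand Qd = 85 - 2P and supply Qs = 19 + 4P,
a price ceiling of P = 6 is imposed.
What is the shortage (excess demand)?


At P = 6:
Qd = 85 - 2*6 = 73
Qs = 19 + 4*6 = 43
Shortage = Qd - Qs = 73 - 43 = 30

30


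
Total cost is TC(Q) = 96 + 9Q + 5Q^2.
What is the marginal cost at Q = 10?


MC = dTC/dQ = 9 + 2*5*Q
At Q = 10:
MC = 9 + 10*10
MC = 9 + 100 = 109

109


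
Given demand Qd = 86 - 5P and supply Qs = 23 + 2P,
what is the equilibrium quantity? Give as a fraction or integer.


First find equilibrium price:
86 - 5P = 23 + 2P
P* = 63/7 = 9
Then substitute into demand:
Q* = 86 - 5 * 9 = 41

41


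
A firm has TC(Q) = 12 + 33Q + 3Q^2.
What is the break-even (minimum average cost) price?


AC(Q) = 12/Q + 33 + 3Q
To minimize: dAC/dQ = -12/Q^2 + 3 = 0
Q^2 = 12/3 = 4
Q* = 2
Min AC = 12/2 + 33 + 3*2
Min AC = 6 + 33 + 6 = 45

45


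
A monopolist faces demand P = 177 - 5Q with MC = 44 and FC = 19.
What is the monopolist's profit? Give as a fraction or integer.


MR = MC: 177 - 10Q = 44
Q* = 133/10
P* = 177 - 5*133/10 = 221/2
Profit = (P* - MC)*Q* - FC
= (221/2 - 44)*133/10 - 19
= 133/2*133/10 - 19
= 17689/20 - 19 = 17309/20

17309/20


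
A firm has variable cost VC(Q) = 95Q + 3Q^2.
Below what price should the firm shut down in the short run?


AVC(Q) = VC(Q)/Q = 95 + 3Q
AVC is increasing in Q, so minimum AVC is at Q -> 0+.
Min AVC = 95
The firm should shut down if P < 95.

95


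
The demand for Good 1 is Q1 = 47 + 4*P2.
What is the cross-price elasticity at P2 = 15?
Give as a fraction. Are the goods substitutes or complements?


dQ1/dP2 = 4
At P2 = 15: Q1 = 47 + 4*15 = 107
Exy = (dQ1/dP2)(P2/Q1) = 4 * 15 / 107 = 60/107
Since Exy > 0, the goods are substitutes.

60/107 (substitutes)


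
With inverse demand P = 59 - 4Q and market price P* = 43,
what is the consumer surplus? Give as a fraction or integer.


Maximum willingness to pay (at Q=0): P_max = 59
Quantity demanded at P* = 43:
Q* = (59 - 43)/4 = 4
CS = (1/2) * Q* * (P_max - P*)
CS = (1/2) * 4 * (59 - 43)
CS = (1/2) * 4 * 16 = 32

32


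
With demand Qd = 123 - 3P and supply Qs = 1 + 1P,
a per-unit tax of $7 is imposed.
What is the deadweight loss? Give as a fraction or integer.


Pre-tax equilibrium quantity: Q* = 63/2
Post-tax equilibrium quantity: Q_tax = 105/4
Reduction in quantity: Q* - Q_tax = 21/4
DWL = (1/2) * tax * (Q* - Q_tax)
DWL = (1/2) * 7 * 21/4 = 147/8

147/8


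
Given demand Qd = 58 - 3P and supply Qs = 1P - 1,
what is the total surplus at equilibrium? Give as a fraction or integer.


Find equilibrium: 58 - 3P = 1P - 1
58 + 1 = 4P
P* = 59/4 = 59/4
Q* = 1*59/4 - 1 = 55/4
Inverse demand: P = 58/3 - Q/3, so P_max = 58/3
Inverse supply: P = 1 + Q/1, so P_min = 1
CS = (1/2) * 55/4 * (58/3 - 59/4) = 3025/96
PS = (1/2) * 55/4 * (59/4 - 1) = 3025/32
TS = CS + PS = 3025/96 + 3025/32 = 3025/24

3025/24


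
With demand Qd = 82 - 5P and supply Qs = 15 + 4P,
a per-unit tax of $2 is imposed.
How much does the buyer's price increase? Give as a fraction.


With a per-unit tax, the buyer's price increase depends on relative slopes.
Supply slope: d = 4, Demand slope: b = 5
Buyer's price increase = d * tax / (b + d)
= 4 * 2 / (5 + 4)
= 8 / 9 = 8/9

8/9


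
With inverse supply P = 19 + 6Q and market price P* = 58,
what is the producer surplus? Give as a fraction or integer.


Minimum supply price (at Q=0): P_min = 19
Quantity supplied at P* = 58:
Q* = (58 - 19)/6 = 13/2
PS = (1/2) * Q* * (P* - P_min)
PS = (1/2) * 13/2 * (58 - 19)
PS = (1/2) * 13/2 * 39 = 507/4

507/4


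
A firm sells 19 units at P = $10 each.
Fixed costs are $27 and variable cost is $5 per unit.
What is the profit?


Total Revenue = P * Q = 10 * 19 = $190
Total Cost = FC + VC*Q = 27 + 5*19 = $122
Profit = TR - TC = 190 - 122 = $68

$68


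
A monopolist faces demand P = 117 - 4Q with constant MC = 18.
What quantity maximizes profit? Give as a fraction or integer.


TR = P*Q = (117 - 4Q)Q = 117Q - 4Q^2
MR = dTR/dQ = 117 - 8Q
Set MR = MC:
117 - 8Q = 18
99 = 8Q
Q* = 99/8 = 99/8

99/8


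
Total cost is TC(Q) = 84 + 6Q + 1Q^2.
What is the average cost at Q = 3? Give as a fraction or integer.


TC(3) = 84 + 6*3 + 1*3^2
TC(3) = 84 + 18 + 9 = 111
AC = TC/Q = 111/3 = 37

37


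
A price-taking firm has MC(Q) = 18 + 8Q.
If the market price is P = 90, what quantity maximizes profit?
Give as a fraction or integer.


In perfect competition, profit is maximized where P = MC.
90 = 18 + 8Q
72 = 8Q
Q* = 72/8 = 9

9


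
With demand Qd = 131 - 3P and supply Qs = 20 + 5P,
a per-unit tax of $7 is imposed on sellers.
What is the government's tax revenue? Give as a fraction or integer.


With tax on sellers, new supply: Qs' = 20 + 5(P - 7)
= 5P - 15
New equilibrium quantity:
Q_new = 305/4
Tax revenue = tax * Q_new = 7 * 305/4 = 2135/4

2135/4


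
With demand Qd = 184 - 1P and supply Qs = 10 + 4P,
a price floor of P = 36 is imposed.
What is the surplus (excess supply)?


At P = 36:
Qd = 184 - 1*36 = 148
Qs = 10 + 4*36 = 154
Surplus = Qs - Qd = 154 - 148 = 6

6


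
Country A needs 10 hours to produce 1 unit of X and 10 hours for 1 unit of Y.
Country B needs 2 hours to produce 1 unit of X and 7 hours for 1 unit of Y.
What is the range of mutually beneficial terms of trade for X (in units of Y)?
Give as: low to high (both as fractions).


Opportunity cost of X for Country A = hours_X / hours_Y = 10/10 = 1 units of Y
Opportunity cost of X for Country B = hours_X / hours_Y = 2/7 = 2/7 units of Y
Terms of trade must be between the two opportunity costs.
Range: 2/7 to 1

2/7 to 1


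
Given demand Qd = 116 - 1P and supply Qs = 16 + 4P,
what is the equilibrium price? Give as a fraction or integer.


At equilibrium, Qd = Qs.
116 - 1P = 16 + 4P
116 - 16 = 1P + 4P
100 = 5P
P* = 100/5 = 20

20


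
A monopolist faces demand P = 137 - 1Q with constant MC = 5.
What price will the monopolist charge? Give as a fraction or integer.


MR = 137 - 2Q
Set MR = MC: 137 - 2Q = 5
Q* = 66
Substitute into demand:
P* = 137 - 1*66 = 71

71


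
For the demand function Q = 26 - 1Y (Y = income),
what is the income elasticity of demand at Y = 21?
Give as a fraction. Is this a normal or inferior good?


dQ/dY = -1
At Y = 21: Q = 26 - 1*21 = 5
Ey = (dQ/dY)(Y/Q) = -1 * 21 / 5 = -21/5
Since Ey < 0, this is a inferior good.

-21/5 (inferior good)


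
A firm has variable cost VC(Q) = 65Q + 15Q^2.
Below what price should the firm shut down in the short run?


AVC(Q) = VC(Q)/Q = 65 + 15Q
AVC is increasing in Q, so minimum AVC is at Q -> 0+.
Min AVC = 65
The firm should shut down if P < 65.

65


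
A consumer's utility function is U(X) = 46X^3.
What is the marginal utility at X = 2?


MU = dU/dX = 46*3*X^(3-1)
MU = 138*X^2
At X = 2:
MU = 138 * 2^2
MU = 138 * 4 = 552

552


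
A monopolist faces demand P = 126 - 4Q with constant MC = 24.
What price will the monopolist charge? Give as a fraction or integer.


MR = 126 - 8Q
Set MR = MC: 126 - 8Q = 24
Q* = 51/4
Substitute into demand:
P* = 126 - 4*51/4 = 75

75


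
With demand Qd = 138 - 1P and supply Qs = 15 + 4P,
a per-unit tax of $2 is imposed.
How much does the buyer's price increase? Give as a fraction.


With a per-unit tax, the buyer's price increase depends on relative slopes.
Supply slope: d = 4, Demand slope: b = 1
Buyer's price increase = d * tax / (b + d)
= 4 * 2 / (1 + 4)
= 8 / 5 = 8/5

8/5


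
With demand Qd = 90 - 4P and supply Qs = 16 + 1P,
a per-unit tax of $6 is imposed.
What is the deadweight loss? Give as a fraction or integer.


Pre-tax equilibrium quantity: Q* = 154/5
Post-tax equilibrium quantity: Q_tax = 26
Reduction in quantity: Q* - Q_tax = 24/5
DWL = (1/2) * tax * (Q* - Q_tax)
DWL = (1/2) * 6 * 24/5 = 72/5

72/5


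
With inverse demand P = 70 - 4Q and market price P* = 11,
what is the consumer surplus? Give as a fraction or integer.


Maximum willingness to pay (at Q=0): P_max = 70
Quantity demanded at P* = 11:
Q* = (70 - 11)/4 = 59/4
CS = (1/2) * Q* * (P_max - P*)
CS = (1/2) * 59/4 * (70 - 11)
CS = (1/2) * 59/4 * 59 = 3481/8

3481/8


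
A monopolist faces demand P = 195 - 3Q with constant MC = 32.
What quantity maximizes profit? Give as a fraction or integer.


TR = P*Q = (195 - 3Q)Q = 195Q - 3Q^2
MR = dTR/dQ = 195 - 6Q
Set MR = MC:
195 - 6Q = 32
163 = 6Q
Q* = 163/6 = 163/6

163/6


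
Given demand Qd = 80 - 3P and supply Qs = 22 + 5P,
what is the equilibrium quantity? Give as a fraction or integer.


First find equilibrium price:
80 - 3P = 22 + 5P
P* = 58/8 = 29/4
Then substitute into demand:
Q* = 80 - 3 * 29/4 = 233/4

233/4


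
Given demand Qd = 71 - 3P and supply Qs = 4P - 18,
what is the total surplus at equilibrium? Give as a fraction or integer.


Find equilibrium: 71 - 3P = 4P - 18
71 + 18 = 7P
P* = 89/7 = 89/7
Q* = 4*89/7 - 18 = 230/7
Inverse demand: P = 71/3 - Q/3, so P_max = 71/3
Inverse supply: P = 9/2 + Q/4, so P_min = 9/2
CS = (1/2) * 230/7 * (71/3 - 89/7) = 26450/147
PS = (1/2) * 230/7 * (89/7 - 9/2) = 13225/98
TS = CS + PS = 26450/147 + 13225/98 = 13225/42

13225/42


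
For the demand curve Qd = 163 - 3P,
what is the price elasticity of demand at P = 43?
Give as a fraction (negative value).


dQ/dP = -3
At P = 43: Q = 163 - 3*43 = 34
E = (dQ/dP)(P/Q) = (-3)(43/34) = -129/34

-129/34


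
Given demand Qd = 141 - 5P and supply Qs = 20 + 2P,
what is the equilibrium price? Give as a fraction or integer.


At equilibrium, Qd = Qs.
141 - 5P = 20 + 2P
141 - 20 = 5P + 2P
121 = 7P
P* = 121/7 = 121/7

121/7


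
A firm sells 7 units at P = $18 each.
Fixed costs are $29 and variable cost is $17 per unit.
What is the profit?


Total Revenue = P * Q = 18 * 7 = $126
Total Cost = FC + VC*Q = 29 + 17*7 = $148
Profit = TR - TC = 126 - 148 = $-22

$-22


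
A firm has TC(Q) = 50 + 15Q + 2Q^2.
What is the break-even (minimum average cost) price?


AC(Q) = 50/Q + 15 + 2Q
To minimize: dAC/dQ = -50/Q^2 + 2 = 0
Q^2 = 50/2 = 25
Q* = 5
Min AC = 50/5 + 15 + 2*5
Min AC = 10 + 15 + 10 = 35

35


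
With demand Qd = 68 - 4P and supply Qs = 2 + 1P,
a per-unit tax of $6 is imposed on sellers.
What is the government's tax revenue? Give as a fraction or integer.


With tax on sellers, new supply: Qs' = 2 + 1(P - 6)
= 1P - 4
New equilibrium quantity:
Q_new = 52/5
Tax revenue = tax * Q_new = 6 * 52/5 = 312/5

312/5


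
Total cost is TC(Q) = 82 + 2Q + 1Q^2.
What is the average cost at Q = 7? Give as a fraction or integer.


TC(7) = 82 + 2*7 + 1*7^2
TC(7) = 82 + 14 + 49 = 145
AC = TC/Q = 145/7 = 145/7

145/7


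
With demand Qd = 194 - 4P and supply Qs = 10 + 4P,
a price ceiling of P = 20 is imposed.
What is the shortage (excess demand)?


At P = 20:
Qd = 194 - 4*20 = 114
Qs = 10 + 4*20 = 90
Shortage = Qd - Qs = 114 - 90 = 24

24


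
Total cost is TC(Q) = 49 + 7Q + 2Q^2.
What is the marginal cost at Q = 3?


MC = dTC/dQ = 7 + 2*2*Q
At Q = 3:
MC = 7 + 4*3
MC = 7 + 12 = 19

19


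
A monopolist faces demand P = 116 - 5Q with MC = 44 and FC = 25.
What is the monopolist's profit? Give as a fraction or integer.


MR = MC: 116 - 10Q = 44
Q* = 36/5
P* = 116 - 5*36/5 = 80
Profit = (P* - MC)*Q* - FC
= (80 - 44)*36/5 - 25
= 36*36/5 - 25
= 1296/5 - 25 = 1171/5

1171/5


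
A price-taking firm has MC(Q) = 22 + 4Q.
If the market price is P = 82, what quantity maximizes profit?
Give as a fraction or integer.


In perfect competition, profit is maximized where P = MC.
82 = 22 + 4Q
60 = 4Q
Q* = 60/4 = 15

15


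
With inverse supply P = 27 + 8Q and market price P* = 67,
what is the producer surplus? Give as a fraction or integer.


Minimum supply price (at Q=0): P_min = 27
Quantity supplied at P* = 67:
Q* = (67 - 27)/8 = 5
PS = (1/2) * Q* * (P* - P_min)
PS = (1/2) * 5 * (67 - 27)
PS = (1/2) * 5 * 40 = 100

100


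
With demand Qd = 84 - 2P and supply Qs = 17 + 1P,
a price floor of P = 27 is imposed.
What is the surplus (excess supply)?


At P = 27:
Qd = 84 - 2*27 = 30
Qs = 17 + 1*27 = 44
Surplus = Qs - Qd = 44 - 30 = 14

14


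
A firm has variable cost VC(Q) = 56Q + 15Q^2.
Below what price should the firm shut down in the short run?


AVC(Q) = VC(Q)/Q = 56 + 15Q
AVC is increasing in Q, so minimum AVC is at Q -> 0+.
Min AVC = 56
The firm should shut down if P < 56.

56


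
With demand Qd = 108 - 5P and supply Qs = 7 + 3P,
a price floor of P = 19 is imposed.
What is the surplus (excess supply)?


At P = 19:
Qd = 108 - 5*19 = 13
Qs = 7 + 3*19 = 64
Surplus = Qs - Qd = 64 - 13 = 51

51


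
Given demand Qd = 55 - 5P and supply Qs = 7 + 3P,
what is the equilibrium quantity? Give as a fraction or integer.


First find equilibrium price:
55 - 5P = 7 + 3P
P* = 48/8 = 6
Then substitute into demand:
Q* = 55 - 5 * 6 = 25

25


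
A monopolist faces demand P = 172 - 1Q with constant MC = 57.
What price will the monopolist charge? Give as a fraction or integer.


MR = 172 - 2Q
Set MR = MC: 172 - 2Q = 57
Q* = 115/2
Substitute into demand:
P* = 172 - 1*115/2 = 229/2

229/2


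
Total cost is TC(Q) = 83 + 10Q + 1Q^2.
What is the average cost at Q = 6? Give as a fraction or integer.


TC(6) = 83 + 10*6 + 1*6^2
TC(6) = 83 + 60 + 36 = 179
AC = TC/Q = 179/6 = 179/6

179/6


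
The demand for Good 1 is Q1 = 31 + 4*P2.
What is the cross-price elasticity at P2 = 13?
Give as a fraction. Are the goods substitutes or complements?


dQ1/dP2 = 4
At P2 = 13: Q1 = 31 + 4*13 = 83
Exy = (dQ1/dP2)(P2/Q1) = 4 * 13 / 83 = 52/83
Since Exy > 0, the goods are substitutes.

52/83 (substitutes)


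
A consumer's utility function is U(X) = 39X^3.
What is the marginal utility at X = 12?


MU = dU/dX = 39*3*X^(3-1)
MU = 117*X^2
At X = 12:
MU = 117 * 12^2
MU = 117 * 144 = 16848

16848


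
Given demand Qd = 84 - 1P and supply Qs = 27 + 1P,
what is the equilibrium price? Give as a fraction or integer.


At equilibrium, Qd = Qs.
84 - 1P = 27 + 1P
84 - 27 = 1P + 1P
57 = 2P
P* = 57/2 = 57/2

57/2


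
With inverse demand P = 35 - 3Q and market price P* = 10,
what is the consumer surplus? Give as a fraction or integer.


Maximum willingness to pay (at Q=0): P_max = 35
Quantity demanded at P* = 10:
Q* = (35 - 10)/3 = 25/3
CS = (1/2) * Q* * (P_max - P*)
CS = (1/2) * 25/3 * (35 - 10)
CS = (1/2) * 25/3 * 25 = 625/6

625/6


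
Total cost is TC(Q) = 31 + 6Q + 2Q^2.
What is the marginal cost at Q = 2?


MC = dTC/dQ = 6 + 2*2*Q
At Q = 2:
MC = 6 + 4*2
MC = 6 + 8 = 14

14


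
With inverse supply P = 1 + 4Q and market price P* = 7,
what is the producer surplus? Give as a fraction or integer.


Minimum supply price (at Q=0): P_min = 1
Quantity supplied at P* = 7:
Q* = (7 - 1)/4 = 3/2
PS = (1/2) * Q* * (P* - P_min)
PS = (1/2) * 3/2 * (7 - 1)
PS = (1/2) * 3/2 * 6 = 9/2

9/2


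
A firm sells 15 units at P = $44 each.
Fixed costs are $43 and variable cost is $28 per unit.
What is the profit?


Total Revenue = P * Q = 44 * 15 = $660
Total Cost = FC + VC*Q = 43 + 28*15 = $463
Profit = TR - TC = 660 - 463 = $197

$197


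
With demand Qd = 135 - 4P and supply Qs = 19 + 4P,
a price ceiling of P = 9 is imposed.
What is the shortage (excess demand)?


At P = 9:
Qd = 135 - 4*9 = 99
Qs = 19 + 4*9 = 55
Shortage = Qd - Qs = 99 - 55 = 44

44


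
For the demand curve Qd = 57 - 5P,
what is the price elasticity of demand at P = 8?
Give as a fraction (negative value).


dQ/dP = -5
At P = 8: Q = 57 - 5*8 = 17
E = (dQ/dP)(P/Q) = (-5)(8/17) = -40/17

-40/17


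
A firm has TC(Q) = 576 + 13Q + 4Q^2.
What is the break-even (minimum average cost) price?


AC(Q) = 576/Q + 13 + 4Q
To minimize: dAC/dQ = -576/Q^2 + 4 = 0
Q^2 = 576/4 = 144
Q* = 12
Min AC = 576/12 + 13 + 4*12
Min AC = 48 + 13 + 48 = 109

109


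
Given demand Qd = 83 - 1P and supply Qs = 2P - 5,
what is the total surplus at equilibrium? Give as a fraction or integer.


Find equilibrium: 83 - 1P = 2P - 5
83 + 5 = 3P
P* = 88/3 = 88/3
Q* = 2*88/3 - 5 = 161/3
Inverse demand: P = 83 - Q/1, so P_max = 83
Inverse supply: P = 5/2 + Q/2, so P_min = 5/2
CS = (1/2) * 161/3 * (83 - 88/3) = 25921/18
PS = (1/2) * 161/3 * (88/3 - 5/2) = 25921/36
TS = CS + PS = 25921/18 + 25921/36 = 25921/12

25921/12


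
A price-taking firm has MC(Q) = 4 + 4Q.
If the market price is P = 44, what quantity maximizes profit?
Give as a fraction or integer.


In perfect competition, profit is maximized where P = MC.
44 = 4 + 4Q
40 = 4Q
Q* = 40/4 = 10

10


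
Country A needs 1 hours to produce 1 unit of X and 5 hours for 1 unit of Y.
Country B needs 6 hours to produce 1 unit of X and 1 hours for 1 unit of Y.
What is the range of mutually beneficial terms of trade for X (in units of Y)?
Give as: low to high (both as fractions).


Opportunity cost of X for Country A = hours_X / hours_Y = 1/5 = 1/5 units of Y
Opportunity cost of X for Country B = hours_X / hours_Y = 6/1 = 6 units of Y
Terms of trade must be between the two opportunity costs.
Range: 1/5 to 6

1/5 to 6


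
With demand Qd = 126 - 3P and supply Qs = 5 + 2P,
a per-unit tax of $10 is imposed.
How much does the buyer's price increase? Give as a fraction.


With a per-unit tax, the buyer's price increase depends on relative slopes.
Supply slope: d = 2, Demand slope: b = 3
Buyer's price increase = d * tax / (b + d)
= 2 * 10 / (3 + 2)
= 20 / 5 = 4

4


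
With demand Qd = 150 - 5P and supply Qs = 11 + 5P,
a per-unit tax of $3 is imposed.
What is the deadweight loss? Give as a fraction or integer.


Pre-tax equilibrium quantity: Q* = 161/2
Post-tax equilibrium quantity: Q_tax = 73
Reduction in quantity: Q* - Q_tax = 15/2
DWL = (1/2) * tax * (Q* - Q_tax)
DWL = (1/2) * 3 * 15/2 = 45/4

45/4


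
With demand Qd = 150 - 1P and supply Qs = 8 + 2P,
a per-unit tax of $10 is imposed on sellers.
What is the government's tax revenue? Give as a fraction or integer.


With tax on sellers, new supply: Qs' = 8 + 2(P - 10)
= 2P - 12
New equilibrium quantity:
Q_new = 96
Tax revenue = tax * Q_new = 10 * 96 = 960

960


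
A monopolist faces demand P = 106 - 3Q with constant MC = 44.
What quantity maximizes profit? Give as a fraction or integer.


TR = P*Q = (106 - 3Q)Q = 106Q - 3Q^2
MR = dTR/dQ = 106 - 6Q
Set MR = MC:
106 - 6Q = 44
62 = 6Q
Q* = 62/6 = 31/3

31/3


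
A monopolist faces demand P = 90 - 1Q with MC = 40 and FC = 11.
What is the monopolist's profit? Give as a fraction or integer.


MR = MC: 90 - 2Q = 40
Q* = 25
P* = 90 - 1*25 = 65
Profit = (P* - MC)*Q* - FC
= (65 - 40)*25 - 11
= 25*25 - 11
= 625 - 11 = 614

614


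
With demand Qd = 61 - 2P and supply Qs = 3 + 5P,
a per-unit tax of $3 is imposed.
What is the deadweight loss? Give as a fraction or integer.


Pre-tax equilibrium quantity: Q* = 311/7
Post-tax equilibrium quantity: Q_tax = 281/7
Reduction in quantity: Q* - Q_tax = 30/7
DWL = (1/2) * tax * (Q* - Q_tax)
DWL = (1/2) * 3 * 30/7 = 45/7

45/7


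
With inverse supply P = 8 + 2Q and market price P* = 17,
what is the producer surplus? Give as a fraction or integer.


Minimum supply price (at Q=0): P_min = 8
Quantity supplied at P* = 17:
Q* = (17 - 8)/2 = 9/2
PS = (1/2) * Q* * (P* - P_min)
PS = (1/2) * 9/2 * (17 - 8)
PS = (1/2) * 9/2 * 9 = 81/4

81/4


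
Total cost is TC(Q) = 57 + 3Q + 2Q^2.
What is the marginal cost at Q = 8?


MC = dTC/dQ = 3 + 2*2*Q
At Q = 8:
MC = 3 + 4*8
MC = 3 + 32 = 35

35


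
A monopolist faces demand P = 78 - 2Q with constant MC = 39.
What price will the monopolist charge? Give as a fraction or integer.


MR = 78 - 4Q
Set MR = MC: 78 - 4Q = 39
Q* = 39/4
Substitute into demand:
P* = 78 - 2*39/4 = 117/2

117/2


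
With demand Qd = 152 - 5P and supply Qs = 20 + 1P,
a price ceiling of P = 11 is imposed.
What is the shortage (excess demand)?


At P = 11:
Qd = 152 - 5*11 = 97
Qs = 20 + 1*11 = 31
Shortage = Qd - Qs = 97 - 31 = 66

66


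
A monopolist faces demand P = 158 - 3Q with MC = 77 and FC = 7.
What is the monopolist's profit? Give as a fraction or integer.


MR = MC: 158 - 6Q = 77
Q* = 27/2
P* = 158 - 3*27/2 = 235/2
Profit = (P* - MC)*Q* - FC
= (235/2 - 77)*27/2 - 7
= 81/2*27/2 - 7
= 2187/4 - 7 = 2159/4

2159/4


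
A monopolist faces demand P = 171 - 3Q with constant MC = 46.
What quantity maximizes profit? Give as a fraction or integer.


TR = P*Q = (171 - 3Q)Q = 171Q - 3Q^2
MR = dTR/dQ = 171 - 6Q
Set MR = MC:
171 - 6Q = 46
125 = 6Q
Q* = 125/6 = 125/6

125/6


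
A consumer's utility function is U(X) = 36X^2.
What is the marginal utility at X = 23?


MU = dU/dX = 36*2*X^(2-1)
MU = 72*X^1
At X = 23:
MU = 72 * 23^1
MU = 72 * 23 = 1656

1656


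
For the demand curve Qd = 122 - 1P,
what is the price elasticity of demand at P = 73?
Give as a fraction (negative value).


dQ/dP = -1
At P = 73: Q = 122 - 1*73 = 49
E = (dQ/dP)(P/Q) = (-1)(73/49) = -73/49

-73/49


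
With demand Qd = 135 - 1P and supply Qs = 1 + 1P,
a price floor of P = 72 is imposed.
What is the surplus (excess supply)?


At P = 72:
Qd = 135 - 1*72 = 63
Qs = 1 + 1*72 = 73
Surplus = Qs - Qd = 73 - 63 = 10

10


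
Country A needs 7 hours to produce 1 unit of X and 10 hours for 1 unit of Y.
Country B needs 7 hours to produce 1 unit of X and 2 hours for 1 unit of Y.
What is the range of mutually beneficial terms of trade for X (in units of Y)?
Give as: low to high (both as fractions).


Opportunity cost of X for Country A = hours_X / hours_Y = 7/10 = 7/10 units of Y
Opportunity cost of X for Country B = hours_X / hours_Y = 7/2 = 7/2 units of Y
Terms of trade must be between the two opportunity costs.
Range: 7/10 to 7/2

7/10 to 7/2


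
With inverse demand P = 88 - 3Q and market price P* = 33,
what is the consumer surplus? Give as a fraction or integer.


Maximum willingness to pay (at Q=0): P_max = 88
Quantity demanded at P* = 33:
Q* = (88 - 33)/3 = 55/3
CS = (1/2) * Q* * (P_max - P*)
CS = (1/2) * 55/3 * (88 - 33)
CS = (1/2) * 55/3 * 55 = 3025/6

3025/6


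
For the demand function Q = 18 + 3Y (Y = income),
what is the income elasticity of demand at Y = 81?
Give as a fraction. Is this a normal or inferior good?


dQ/dY = 3
At Y = 81: Q = 18 + 3*81 = 261
Ey = (dQ/dY)(Y/Q) = 3 * 81 / 261 = 27/29
Since Ey > 0, this is a normal good.

27/29 (normal good)


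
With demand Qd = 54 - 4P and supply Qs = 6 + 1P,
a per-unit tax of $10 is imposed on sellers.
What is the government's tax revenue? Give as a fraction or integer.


With tax on sellers, new supply: Qs' = 6 + 1(P - 10)
= 1P - 4
New equilibrium quantity:
Q_new = 38/5
Tax revenue = tax * Q_new = 10 * 38/5 = 76

76


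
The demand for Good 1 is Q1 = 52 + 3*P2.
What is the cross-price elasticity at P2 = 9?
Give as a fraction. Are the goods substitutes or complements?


dQ1/dP2 = 3
At P2 = 9: Q1 = 52 + 3*9 = 79
Exy = (dQ1/dP2)(P2/Q1) = 3 * 9 / 79 = 27/79
Since Exy > 0, the goods are substitutes.

27/79 (substitutes)


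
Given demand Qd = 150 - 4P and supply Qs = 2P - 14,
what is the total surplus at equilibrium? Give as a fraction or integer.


Find equilibrium: 150 - 4P = 2P - 14
150 + 14 = 6P
P* = 164/6 = 82/3
Q* = 2*82/3 - 14 = 122/3
Inverse demand: P = 75/2 - Q/4, so P_max = 75/2
Inverse supply: P = 7 + Q/2, so P_min = 7
CS = (1/2) * 122/3 * (75/2 - 82/3) = 3721/18
PS = (1/2) * 122/3 * (82/3 - 7) = 3721/9
TS = CS + PS = 3721/18 + 3721/9 = 3721/6

3721/6


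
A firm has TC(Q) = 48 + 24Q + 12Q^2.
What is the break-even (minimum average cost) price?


AC(Q) = 48/Q + 24 + 12Q
To minimize: dAC/dQ = -48/Q^2 + 12 = 0
Q^2 = 48/12 = 4
Q* = 2
Min AC = 48/2 + 24 + 12*2
Min AC = 24 + 24 + 24 = 72

72


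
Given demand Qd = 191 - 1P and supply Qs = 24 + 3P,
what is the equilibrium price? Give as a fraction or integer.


At equilibrium, Qd = Qs.
191 - 1P = 24 + 3P
191 - 24 = 1P + 3P
167 = 4P
P* = 167/4 = 167/4

167/4


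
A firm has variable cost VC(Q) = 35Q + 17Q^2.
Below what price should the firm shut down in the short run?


AVC(Q) = VC(Q)/Q = 35 + 17Q
AVC is increasing in Q, so minimum AVC is at Q -> 0+.
Min AVC = 35
The firm should shut down if P < 35.

35
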